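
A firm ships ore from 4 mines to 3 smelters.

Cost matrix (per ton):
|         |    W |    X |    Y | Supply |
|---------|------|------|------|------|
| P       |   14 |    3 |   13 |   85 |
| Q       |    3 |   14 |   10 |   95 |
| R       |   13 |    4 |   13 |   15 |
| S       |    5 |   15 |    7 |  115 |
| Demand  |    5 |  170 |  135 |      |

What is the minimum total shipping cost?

One minimum-cost allocation:
  P→X: 85 × 3 = 255
  Q→W: 5 × 3 = 15
  Q→X: 70 × 14 = 980
  Q→Y: 20 × 10 = 200
  R→X: 15 × 4 = 60
  S→Y: 115 × 7 = 805
Total = 255 + 15 + 980 + 200 + 60 + 805 = 2315.
(Supply check: P ships 85; Q ships 95; R ships 15; S ships 115.)

2315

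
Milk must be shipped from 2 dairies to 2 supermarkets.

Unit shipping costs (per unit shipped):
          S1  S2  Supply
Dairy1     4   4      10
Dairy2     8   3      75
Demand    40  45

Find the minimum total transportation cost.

415

A cheapest plan:
  Dairy1→S1: 10 × 4 = 40
  Dairy2→S1: 30 × 8 = 240
  Dairy2→S2: 45 × 3 = 135
Total = 40 + 240 + 135 = 415.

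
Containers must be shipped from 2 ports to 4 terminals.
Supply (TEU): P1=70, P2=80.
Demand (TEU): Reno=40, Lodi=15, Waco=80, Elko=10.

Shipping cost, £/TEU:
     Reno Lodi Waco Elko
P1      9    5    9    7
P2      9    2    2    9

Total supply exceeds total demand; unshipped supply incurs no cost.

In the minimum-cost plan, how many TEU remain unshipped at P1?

Minimum-cost shipments:
  P1–Reno: 40 × £9 = £360
  P1–Lodi: 15 × £5 = £75
  P1–Elko: 10 × £7 = £70
  P2–Waco: 80 × £2 = £160
Total cost = £665.
P1 ships 65 of its 70, leaving 5.

5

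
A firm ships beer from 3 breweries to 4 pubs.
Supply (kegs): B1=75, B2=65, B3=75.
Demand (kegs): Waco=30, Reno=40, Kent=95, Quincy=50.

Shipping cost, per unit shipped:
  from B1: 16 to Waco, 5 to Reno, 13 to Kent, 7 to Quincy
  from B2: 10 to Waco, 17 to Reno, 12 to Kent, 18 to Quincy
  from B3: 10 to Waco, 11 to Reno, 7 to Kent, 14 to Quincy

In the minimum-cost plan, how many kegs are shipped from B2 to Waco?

30

Solving gives:
  B1→Reno: 40 × 5 = 200
  B1→Quincy: 35 × 7 = 245
  B2→Waco: 30 × 10 = 300
  B2→Kent: 20 × 12 = 240
  B2→Quincy: 15 × 18 = 270
  B3→Kent: 75 × 7 = 525
Total cost = 1780.
So B2→Waco carries 30 kegs.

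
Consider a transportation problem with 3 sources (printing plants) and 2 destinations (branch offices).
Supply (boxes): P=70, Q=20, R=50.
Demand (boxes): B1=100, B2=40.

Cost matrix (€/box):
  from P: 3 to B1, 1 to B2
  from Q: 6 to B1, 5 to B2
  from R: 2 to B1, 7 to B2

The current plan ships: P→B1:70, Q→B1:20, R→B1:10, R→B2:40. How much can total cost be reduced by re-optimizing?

280

Current plan cost = 70·3 + 20·6 + 10·2 + 40·7 = €630.
Optimal plan:
  P→B1: 30 × €3 = €90
  P→B2: 40 × €1 = €40
  Q→B1: 20 × €6 = €120
  R→B1: 50 × €2 = €100
Optimal cost = €350.
Saving = 630 − 350 = €280.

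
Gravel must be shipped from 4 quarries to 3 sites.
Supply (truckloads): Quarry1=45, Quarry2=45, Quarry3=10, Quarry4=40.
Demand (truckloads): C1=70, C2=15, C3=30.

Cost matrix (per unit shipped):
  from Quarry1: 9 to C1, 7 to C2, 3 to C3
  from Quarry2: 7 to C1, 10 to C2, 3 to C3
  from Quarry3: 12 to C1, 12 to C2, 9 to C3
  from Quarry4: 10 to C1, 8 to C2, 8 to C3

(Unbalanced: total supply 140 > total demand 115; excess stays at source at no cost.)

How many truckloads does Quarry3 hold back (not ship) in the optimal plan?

An optimal plan:
  Quarry1→C2: 15 truckloads
  Quarry1→C3: 30 truckloads
  Quarry2→C1: 45 truckloads
  Quarry4→C1: 25 truckloads
Total cost = 760.
Quarry3 ships 0 of its 10, leaving 10.

10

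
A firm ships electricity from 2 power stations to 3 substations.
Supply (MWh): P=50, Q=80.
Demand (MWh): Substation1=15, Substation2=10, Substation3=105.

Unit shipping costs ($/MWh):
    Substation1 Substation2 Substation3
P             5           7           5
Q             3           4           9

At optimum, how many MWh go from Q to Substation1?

Solving gives:
  P to Substation3: 50 × $5 = $250
  Q to Substation1: 15 × $3 = $45
  Q to Substation2: 10 × $4 = $40
  Q to Substation3: 55 × $9 = $495
Total cost = $830.
So Q→Substation1 carries 15 MWh.

15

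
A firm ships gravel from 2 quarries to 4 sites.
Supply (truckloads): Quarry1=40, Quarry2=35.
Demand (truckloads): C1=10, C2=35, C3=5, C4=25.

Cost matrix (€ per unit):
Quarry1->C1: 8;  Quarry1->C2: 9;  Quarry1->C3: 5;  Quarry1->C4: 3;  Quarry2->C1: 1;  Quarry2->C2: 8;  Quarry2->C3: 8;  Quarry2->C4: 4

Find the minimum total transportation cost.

400

A cheapest plan:
  Quarry1->C2: 10 truckloads
  Quarry1->C3: 5 truckloads
  Quarry1->C4: 25 truckloads
  Quarry2->C1: 10 truckloads
  Quarry2->C2: 25 truckloads
Total cost = €400.
(Supply check: Quarry1 ships 40; Quarry2 ships 35.)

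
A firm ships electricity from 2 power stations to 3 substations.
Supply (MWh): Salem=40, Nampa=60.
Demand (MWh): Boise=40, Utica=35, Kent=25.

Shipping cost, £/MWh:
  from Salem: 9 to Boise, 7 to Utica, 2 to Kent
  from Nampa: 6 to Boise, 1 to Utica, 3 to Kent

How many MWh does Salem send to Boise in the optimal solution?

15

Optimal shipments:
  Salem to Boise: 15 × £9 = £135
  Salem to Kent: 25 × £2 = £50
  Nampa to Boise: 25 × £6 = £150
  Nampa to Utica: 35 × £1 = £35
Total cost = £370.
So Salem→Boise carries 15 MWh.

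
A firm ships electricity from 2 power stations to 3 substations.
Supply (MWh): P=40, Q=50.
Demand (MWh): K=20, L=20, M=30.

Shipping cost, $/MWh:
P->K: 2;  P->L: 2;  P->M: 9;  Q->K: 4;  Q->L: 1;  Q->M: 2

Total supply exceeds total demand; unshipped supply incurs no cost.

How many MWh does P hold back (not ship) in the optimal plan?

Minimum-cost shipments:
  P to K: 20 × $2 = $40
  Q to L: 20 × $1 = $20
  Q to M: 30 × $2 = $60
Total cost = $120.
P ships 20 of its 40, leaving 20.

20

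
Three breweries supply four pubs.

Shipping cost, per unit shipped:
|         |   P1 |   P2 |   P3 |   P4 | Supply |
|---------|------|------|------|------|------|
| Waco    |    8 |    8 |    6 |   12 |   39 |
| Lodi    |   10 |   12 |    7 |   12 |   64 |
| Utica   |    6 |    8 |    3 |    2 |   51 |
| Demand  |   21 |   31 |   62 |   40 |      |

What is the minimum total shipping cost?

912

Optimal allocation:
  Waco to P1: 8 × 8 = 64
  Waco to P2: 31 × 8 = 248
  Lodi to P1: 13 × 10 = 130
  Lodi to P3: 51 × 7 = 357
  Utica to P3: 11 × 3 = 33
  Utica to P4: 40 × 2 = 80
Total = 64 + 248 + 130 + 357 + 33 + 80 = 912.
(Supply check: Waco ships 39; Lodi ships 64; Utica ships 51.)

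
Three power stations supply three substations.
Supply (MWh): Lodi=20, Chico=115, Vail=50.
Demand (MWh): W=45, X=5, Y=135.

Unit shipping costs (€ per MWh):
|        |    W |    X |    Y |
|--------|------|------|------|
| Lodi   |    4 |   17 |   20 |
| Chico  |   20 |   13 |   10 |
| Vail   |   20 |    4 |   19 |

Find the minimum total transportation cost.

An optimal shipping plan:
  Lodi->W: 20 MWh
  Chico->Y: 115 MWh
  Vail->W: 25 MWh
  Vail->X: 5 MWh
  Vail->Y: 20 MWh
Total cost = €2130.
(Supply check: Lodi ships 20; Chico ships 115; Vail ships 50.)

2130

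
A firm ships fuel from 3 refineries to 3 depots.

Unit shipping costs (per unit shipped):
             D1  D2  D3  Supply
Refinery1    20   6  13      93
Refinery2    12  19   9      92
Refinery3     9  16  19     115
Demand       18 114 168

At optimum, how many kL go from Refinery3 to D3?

Optimal shipments:
  Refinery1 to D2: 93 × 6 = 558
  Refinery2 to D3: 92 × 9 = 828
  Refinery3 to D1: 18 × 9 = 162
  Refinery3 to D2: 21 × 16 = 336
  Refinery3 to D3: 76 × 19 = 1444
Total cost = 3328.
So Refinery3→D3 carries 76 kL.

76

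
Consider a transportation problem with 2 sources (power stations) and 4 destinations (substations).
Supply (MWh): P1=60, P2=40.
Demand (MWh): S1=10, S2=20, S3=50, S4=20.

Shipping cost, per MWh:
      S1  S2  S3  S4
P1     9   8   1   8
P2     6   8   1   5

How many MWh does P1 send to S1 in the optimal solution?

The minimum-cost plan:
  P1→S2: 20 × 8 = 160
  P1→S3: 40 × 1 = 40
  P2→S1: 10 × 6 = 60
  P2→S3: 10 × 1 = 10
  P2→S4: 20 × 5 = 100
Total cost = 370.
The route P1→S1 is not used.

0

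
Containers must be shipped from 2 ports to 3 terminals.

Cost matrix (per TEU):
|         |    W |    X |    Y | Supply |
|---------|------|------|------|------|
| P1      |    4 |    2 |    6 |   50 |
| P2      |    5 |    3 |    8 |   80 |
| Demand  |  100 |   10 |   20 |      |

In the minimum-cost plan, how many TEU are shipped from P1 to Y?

20

The minimum-cost plan:
  P1 to W: 20 × 4 = 80
  P1 to X: 10 × 2 = 20
  P1 to Y: 20 × 6 = 120
  P2 to W: 80 × 5 = 400
Total cost = 620.
So P1→Y carries 20 TEU.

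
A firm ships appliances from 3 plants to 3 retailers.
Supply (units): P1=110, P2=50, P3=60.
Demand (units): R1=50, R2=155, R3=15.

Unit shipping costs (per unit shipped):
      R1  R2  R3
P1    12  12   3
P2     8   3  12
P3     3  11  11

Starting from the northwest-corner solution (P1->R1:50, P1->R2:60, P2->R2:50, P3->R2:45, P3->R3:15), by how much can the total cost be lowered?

Current plan cost = 50·12 + 60·12 + 50·3 + 45·11 + 15·11 = 2130.
Optimal plan:
  P1–R2: 95 × 12 = 1140
  P1–R3: 15 × 3 = 45
  P2–R2: 50 × 3 = 150
  P3–R1: 50 × 3 = 150
  P3–R2: 10 × 11 = 110
Optimal cost = 1595.
Saving = 2130 − 1595 = 535.

535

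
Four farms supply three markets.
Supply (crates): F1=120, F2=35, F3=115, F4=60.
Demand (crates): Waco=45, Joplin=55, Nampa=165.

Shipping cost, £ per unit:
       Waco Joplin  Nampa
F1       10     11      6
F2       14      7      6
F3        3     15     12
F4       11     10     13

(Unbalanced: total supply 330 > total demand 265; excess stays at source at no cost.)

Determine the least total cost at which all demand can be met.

1735

Optimal allocation:
  F1–Nampa: 120 × £6 = £720
  F2–Nampa: 35 × £6 = £210
  F3–Waco: 45 × £3 = £135
  F3–Nampa: 10 × £12 = £120
  F4–Joplin: 55 × £10 = £550
Total = 720 + 210 + 135 + 120 + 550 = £1735.
(Supply check: F1 ships 120; F2 ships 35; F3 ships 55; F4 ships 55.)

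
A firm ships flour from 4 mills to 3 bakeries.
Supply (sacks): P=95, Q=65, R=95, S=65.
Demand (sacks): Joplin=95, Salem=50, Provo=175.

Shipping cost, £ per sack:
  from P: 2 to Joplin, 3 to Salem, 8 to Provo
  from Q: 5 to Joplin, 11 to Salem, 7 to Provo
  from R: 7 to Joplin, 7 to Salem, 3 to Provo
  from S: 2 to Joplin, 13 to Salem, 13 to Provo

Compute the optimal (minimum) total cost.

1200

An optimal shipping plan:
  P to Joplin: 30 × £2 = £60
  P to Salem: 50 × £3 = £150
  P to Provo: 15 × £8 = £120
  Q to Provo: 65 × £7 = £455
  R to Provo: 95 × £3 = £285
  S to Joplin: 65 × £2 = £130
Total = 60 + 150 + 120 + 455 + 285 + 130 = £1200.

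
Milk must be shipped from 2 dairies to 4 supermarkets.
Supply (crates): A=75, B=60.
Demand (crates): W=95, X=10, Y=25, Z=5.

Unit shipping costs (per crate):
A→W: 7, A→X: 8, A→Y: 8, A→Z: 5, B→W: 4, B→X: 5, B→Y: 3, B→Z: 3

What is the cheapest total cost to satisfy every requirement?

One minimum-cost allocation:
  A to W: 60 crates
  A to X: 10 crates
  A to Z: 5 crates
  B to W: 35 crates
  B to Y: 25 crates
Total cost = 740.

740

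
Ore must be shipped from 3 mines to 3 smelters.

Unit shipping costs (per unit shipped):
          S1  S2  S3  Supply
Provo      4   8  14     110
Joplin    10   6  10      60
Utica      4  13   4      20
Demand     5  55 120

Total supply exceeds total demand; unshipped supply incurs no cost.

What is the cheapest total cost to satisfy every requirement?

A cheapest plan:
  Provo–S1: 5 × 4 = 20
  Provo–S2: 55 × 8 = 440
  Provo–S3: 40 × 14 = 560
  Joplin–S3: 60 × 10 = 600
  Utica–S3: 20 × 4 = 80
Total = 20 + 440 + 560 + 600 + 80 = 1700.
(Supply check: Provo ships 100; Joplin ships 60; Utica ships 20.)

1700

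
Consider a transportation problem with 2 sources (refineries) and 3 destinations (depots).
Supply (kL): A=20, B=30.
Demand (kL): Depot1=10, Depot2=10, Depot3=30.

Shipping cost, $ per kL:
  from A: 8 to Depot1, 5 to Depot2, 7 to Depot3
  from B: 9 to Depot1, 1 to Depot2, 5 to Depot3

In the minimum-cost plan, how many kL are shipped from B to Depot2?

The minimum-cost plan:
  A->Depot1: 10 × $8 = $80
  A->Depot3: 10 × $7 = $70
  B->Depot2: 10 × $1 = $10
  B->Depot3: 20 × $5 = $100
Total cost = $260.
So B→Depot2 carries 10 kL.

10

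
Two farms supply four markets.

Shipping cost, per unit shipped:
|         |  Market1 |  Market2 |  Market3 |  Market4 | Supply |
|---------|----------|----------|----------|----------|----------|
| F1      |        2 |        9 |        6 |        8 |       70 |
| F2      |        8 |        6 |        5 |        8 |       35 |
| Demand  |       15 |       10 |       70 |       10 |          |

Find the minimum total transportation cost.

565

An optimal shipping plan:
  F1–Market1: 15 × 2 = 30
  F1–Market3: 45 × 6 = 270
  F1–Market4: 10 × 8 = 80
  F2–Market2: 10 × 6 = 60
  F2–Market3: 25 × 5 = 125
Total = 30 + 270 + 80 + 60 + 125 = 565.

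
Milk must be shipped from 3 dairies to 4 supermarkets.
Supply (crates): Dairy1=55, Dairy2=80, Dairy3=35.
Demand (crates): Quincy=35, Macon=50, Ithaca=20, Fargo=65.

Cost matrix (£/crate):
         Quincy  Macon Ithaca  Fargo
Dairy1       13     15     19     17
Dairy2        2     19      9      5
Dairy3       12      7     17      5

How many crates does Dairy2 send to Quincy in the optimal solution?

The minimum-cost plan:
  Dairy1 to Macon: 50 × £15 = £750
  Dairy1 to Ithaca: 5 × £19 = £95
  Dairy2 to Quincy: 35 × £2 = £70
  Dairy2 to Ithaca: 15 × £9 = £135
  Dairy2 to Fargo: 30 × £5 = £150
  Dairy3 to Fargo: 35 × £5 = £175
Total cost = £1375.
So Dairy2→Quincy carries 35 crates.

35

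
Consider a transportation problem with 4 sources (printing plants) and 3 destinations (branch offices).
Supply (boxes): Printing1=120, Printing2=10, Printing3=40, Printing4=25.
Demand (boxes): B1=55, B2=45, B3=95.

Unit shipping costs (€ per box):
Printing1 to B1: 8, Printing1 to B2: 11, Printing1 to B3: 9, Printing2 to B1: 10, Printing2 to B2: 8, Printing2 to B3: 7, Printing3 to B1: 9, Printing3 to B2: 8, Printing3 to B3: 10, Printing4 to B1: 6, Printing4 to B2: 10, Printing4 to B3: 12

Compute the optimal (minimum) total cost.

A cheapest plan:
  Printing1→B1: 30 boxes
  Printing1→B3: 90 boxes
  Printing2→B2: 5 boxes
  Printing2→B3: 5 boxes
  Printing3→B2: 40 boxes
  Printing4→B1: 25 boxes
Total cost = €1595.

1595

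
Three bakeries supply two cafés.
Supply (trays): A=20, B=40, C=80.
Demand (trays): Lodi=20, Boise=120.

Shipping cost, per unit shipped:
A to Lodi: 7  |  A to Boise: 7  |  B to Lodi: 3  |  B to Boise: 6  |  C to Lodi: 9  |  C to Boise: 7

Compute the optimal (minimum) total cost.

880

One minimum-cost allocation:
  A to Boise: 20 × 7 = 140
  B to Lodi: 20 × 3 = 60
  B to Boise: 20 × 6 = 120
  C to Boise: 80 × 7 = 560
Total = 140 + 60 + 120 + 560 = 880.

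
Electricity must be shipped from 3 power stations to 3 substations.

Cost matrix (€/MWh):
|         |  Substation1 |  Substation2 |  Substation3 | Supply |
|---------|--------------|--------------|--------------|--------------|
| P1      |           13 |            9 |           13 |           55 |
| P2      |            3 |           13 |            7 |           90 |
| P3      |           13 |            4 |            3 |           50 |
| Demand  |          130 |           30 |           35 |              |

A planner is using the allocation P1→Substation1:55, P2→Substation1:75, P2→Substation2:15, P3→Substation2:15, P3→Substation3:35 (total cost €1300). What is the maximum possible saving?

210

Current plan cost = 55·13 + 75·3 + 15·13 + 15·4 + 35·3 = €1300.
Optimal plan:
  P1–Substation1: 40 × €13 = €520
  P1–Substation2: 15 × €9 = €135
  P2–Substation1: 90 × €3 = €270
  P3–Substation2: 15 × €4 = €60
  P3–Substation3: 35 × €3 = €105
Optimal cost = €1090.
Saving = 1300 − 1090 = €210.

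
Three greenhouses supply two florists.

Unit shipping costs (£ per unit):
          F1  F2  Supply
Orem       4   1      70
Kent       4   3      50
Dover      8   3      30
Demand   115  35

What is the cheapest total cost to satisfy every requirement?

555

Optimal allocation:
  Orem–F1: 65 bunches
  Orem–F2: 5 bunches
  Kent–F1: 50 bunches
  Dover–F2: 30 bunches
Total cost = £555.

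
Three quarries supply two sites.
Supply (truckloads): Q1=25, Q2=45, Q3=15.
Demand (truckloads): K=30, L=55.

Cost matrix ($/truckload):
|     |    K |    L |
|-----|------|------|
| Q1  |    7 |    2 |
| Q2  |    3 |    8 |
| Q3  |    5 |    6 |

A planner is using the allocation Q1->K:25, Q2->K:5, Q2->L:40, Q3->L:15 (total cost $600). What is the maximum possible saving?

Current plan cost = 25·7 + 5·3 + 40·8 + 15·6 = $600.
Optimal plan:
  Q1→L: 25 × $2 = $50
  Q2→K: 30 × $3 = $90
  Q2→L: 15 × $8 = $120
  Q3→L: 15 × $6 = $90
Optimal cost = $350.
Saving = 600 − 350 = $250.

250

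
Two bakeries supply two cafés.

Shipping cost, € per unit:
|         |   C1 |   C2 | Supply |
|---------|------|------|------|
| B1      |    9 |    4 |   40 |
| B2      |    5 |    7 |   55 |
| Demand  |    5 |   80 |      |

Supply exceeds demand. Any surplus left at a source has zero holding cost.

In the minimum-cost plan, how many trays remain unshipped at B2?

Minimum-cost shipments:
  B1 to C2: 40 × €4 = €160
  B2 to C1: 5 × €5 = €25
  B2 to C2: 40 × €7 = €280
Total cost = €465.
B2 ships 45 of its 55, leaving 10.

10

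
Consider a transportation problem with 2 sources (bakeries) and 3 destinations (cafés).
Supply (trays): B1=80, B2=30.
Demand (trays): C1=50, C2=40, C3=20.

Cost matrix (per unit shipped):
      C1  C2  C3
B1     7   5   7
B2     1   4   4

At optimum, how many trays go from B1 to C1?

The minimum-cost plan:
  B1 to C1: 20 × 7 = 140
  B1 to C2: 40 × 5 = 200
  B1 to C3: 20 × 7 = 140
  B2 to C1: 30 × 1 = 30
Total cost = 510.
So B1→C1 carries 20 trays.

20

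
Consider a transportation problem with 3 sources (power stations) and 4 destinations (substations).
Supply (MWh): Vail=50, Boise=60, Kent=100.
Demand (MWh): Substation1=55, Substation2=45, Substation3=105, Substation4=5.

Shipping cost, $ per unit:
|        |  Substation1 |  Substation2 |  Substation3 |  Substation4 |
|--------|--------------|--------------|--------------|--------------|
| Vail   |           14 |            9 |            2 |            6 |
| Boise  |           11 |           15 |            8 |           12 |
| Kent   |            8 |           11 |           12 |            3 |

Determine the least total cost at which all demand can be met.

1505

Optimal allocation:
  Vail->Substation3: 50 × $2 = $100
  Boise->Substation1: 5 × $11 = $55
  Boise->Substation3: 55 × $8 = $440
  Kent->Substation1: 50 × $8 = $400
  Kent->Substation2: 45 × $11 = $495
  Kent->Substation4: 5 × $3 = $15
Total = 100 + 55 + 440 + 400 + 495 + 15 = $1505.
(Supply check: Vail ships 50; Boise ships 60; Kent ships 100.)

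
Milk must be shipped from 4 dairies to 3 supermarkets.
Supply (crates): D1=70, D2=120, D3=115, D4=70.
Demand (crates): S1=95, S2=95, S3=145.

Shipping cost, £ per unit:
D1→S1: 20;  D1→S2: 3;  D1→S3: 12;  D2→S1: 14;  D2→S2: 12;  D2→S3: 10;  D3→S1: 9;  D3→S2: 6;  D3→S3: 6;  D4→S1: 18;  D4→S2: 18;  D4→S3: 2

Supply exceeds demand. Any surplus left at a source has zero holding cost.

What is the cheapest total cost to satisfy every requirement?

2130

A cheapest plan:
  D1→S2: 70 × £3 = £210
  D2→S1: 5 × £14 = £70
  D2→S3: 75 × £10 = £750
  D3→S1: 90 × £9 = £810
  D3→S2: 25 × £6 = £150
  D4→S3: 70 × £2 = £140
Total = 210 + 70 + 750 + 810 + 150 + 140 = £2130.
(Supply check: D1 ships 70; D2 ships 80; D3 ships 115; D4 ships 70.)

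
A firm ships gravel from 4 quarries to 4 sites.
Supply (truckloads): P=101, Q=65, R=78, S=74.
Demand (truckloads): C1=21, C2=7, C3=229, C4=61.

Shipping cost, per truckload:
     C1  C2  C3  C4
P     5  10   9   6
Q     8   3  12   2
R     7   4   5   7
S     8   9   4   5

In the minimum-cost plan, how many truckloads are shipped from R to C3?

Optimal shipments:
  P→C1: 21 truckloads
  P→C3: 77 truckloads
  P→C4: 3 truckloads
  Q→C2: 7 truckloads
  Q→C4: 58 truckloads
  R→C3: 78 truckloads
  S→C3: 74 truckloads
Total cost = 1639.
So R→C3 carries 78 truckloads.

78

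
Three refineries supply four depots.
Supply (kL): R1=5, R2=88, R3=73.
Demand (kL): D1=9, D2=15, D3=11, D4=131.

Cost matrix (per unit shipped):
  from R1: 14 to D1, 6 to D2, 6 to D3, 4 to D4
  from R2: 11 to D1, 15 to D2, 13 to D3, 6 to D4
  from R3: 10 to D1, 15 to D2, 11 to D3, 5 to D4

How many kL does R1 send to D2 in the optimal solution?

5

Solving gives:
  R1->D2: 5 × 6 = 30
  R2->D1: 9 × 11 = 99
  R2->D2: 10 × 15 = 150
  R2->D4: 69 × 6 = 414
  R3->D3: 11 × 11 = 121
  R3->D4: 62 × 5 = 310
Total cost = 1124.
So R1→D2 carries 5 kL.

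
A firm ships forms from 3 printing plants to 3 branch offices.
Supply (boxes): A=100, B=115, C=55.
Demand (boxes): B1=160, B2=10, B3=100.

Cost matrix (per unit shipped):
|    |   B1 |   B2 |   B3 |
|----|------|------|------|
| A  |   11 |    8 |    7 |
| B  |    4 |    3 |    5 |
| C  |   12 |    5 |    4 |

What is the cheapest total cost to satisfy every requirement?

A cheapest plan:
  A–B1: 45 × 11 = 495
  A–B3: 55 × 7 = 385
  B–B1: 115 × 4 = 460
  C–B2: 10 × 5 = 50
  C–B3: 45 × 4 = 180
Total = 495 + 385 + 460 + 50 + 180 = 1570.

1570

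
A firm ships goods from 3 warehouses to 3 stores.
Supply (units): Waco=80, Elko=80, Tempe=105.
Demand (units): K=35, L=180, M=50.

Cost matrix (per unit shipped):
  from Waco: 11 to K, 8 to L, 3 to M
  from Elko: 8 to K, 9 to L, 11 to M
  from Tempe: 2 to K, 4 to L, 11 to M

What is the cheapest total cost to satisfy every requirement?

A cheapest plan:
  Waco to L: 30 units
  Waco to M: 50 units
  Elko to L: 80 units
  Tempe to K: 35 units
  Tempe to L: 70 units
Total cost = 1460.

1460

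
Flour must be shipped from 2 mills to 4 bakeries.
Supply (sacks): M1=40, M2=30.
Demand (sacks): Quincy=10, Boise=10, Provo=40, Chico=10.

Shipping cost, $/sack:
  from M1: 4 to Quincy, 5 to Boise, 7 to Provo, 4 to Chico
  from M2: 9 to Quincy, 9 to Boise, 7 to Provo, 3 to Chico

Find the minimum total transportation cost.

An optimal shipping plan:
  M1–Quincy: 10 × $4 = $40
  M1–Boise: 10 × $5 = $50
  M1–Provo: 20 × $7 = $140
  M2–Provo: 20 × $7 = $140
  M2–Chico: 10 × $3 = $30
Total = 40 + 50 + 140 + 140 + 30 = $400.
(Supply check: M1 ships 40; M2 ships 30.)

400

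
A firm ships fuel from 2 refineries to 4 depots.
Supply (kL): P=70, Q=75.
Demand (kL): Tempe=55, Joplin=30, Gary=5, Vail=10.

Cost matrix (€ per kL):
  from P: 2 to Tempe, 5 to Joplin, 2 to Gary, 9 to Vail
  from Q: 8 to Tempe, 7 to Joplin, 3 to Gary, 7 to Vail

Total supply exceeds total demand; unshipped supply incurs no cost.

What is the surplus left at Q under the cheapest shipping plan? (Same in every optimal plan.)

An optimal plan:
  P→Tempe: 55 × €2 = €110
  P→Joplin: 15 × €5 = €75
  Q→Joplin: 15 × €7 = €105
  Q→Gary: 5 × €3 = €15
  Q→Vail: 10 × €7 = €70
Total cost = €375.
Q ships 30 of its 75, leaving 45.

45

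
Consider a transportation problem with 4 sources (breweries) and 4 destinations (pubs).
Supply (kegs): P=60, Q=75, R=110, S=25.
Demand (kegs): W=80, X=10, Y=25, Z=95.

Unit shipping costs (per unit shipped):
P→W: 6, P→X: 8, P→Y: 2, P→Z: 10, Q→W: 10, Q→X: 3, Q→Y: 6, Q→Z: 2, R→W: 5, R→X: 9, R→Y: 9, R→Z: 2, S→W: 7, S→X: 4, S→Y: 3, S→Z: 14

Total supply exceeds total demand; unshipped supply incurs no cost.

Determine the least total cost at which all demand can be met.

An optimal shipping plan:
  P→Y: 25 × 2 = 50
  Q→X: 10 × 3 = 30
  Q→Z: 65 × 2 = 130
  R→W: 80 × 5 = 400
  R→Z: 30 × 2 = 60
Total = 50 + 30 + 130 + 400 + 60 = 670.

670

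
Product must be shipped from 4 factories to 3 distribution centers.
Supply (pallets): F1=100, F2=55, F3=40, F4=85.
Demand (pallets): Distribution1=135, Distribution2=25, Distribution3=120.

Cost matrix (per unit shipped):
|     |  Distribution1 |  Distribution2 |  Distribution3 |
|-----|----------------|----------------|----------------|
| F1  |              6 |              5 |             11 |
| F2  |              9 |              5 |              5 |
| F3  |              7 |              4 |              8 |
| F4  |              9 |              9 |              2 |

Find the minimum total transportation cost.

1310

Optimal allocation:
  F1–Distribution1: 100 × 6 = 600
  F2–Distribution2: 20 × 5 = 100
  F2–Distribution3: 35 × 5 = 175
  F3–Distribution1: 35 × 7 = 245
  F3–Distribution2: 5 × 4 = 20
  F4–Distribution3: 85 × 2 = 170
Total = 600 + 100 + 175 + 245 + 20 + 170 = 1310.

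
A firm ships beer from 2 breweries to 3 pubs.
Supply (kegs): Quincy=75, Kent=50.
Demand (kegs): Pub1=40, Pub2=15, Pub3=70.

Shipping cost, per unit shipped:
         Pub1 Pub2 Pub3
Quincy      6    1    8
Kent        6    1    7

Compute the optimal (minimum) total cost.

One minimum-cost allocation:
  Quincy→Pub1: 40 × 6 = 240
  Quincy→Pub2: 15 × 1 = 15
  Quincy→Pub3: 20 × 8 = 160
  Kent→Pub3: 50 × 7 = 350
Total = 240 + 15 + 160 + 350 = 765.

765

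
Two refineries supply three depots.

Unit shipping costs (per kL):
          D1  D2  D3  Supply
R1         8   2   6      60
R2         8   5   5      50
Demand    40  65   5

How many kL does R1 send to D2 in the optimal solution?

60

The minimum-cost plan:
  R1 to D2: 60 × 2 = 120
  R2 to D1: 40 × 8 = 320
  R2 to D2: 5 × 5 = 25
  R2 to D3: 5 × 5 = 25
Total cost = 490.
So R1→D2 carries 60 kL.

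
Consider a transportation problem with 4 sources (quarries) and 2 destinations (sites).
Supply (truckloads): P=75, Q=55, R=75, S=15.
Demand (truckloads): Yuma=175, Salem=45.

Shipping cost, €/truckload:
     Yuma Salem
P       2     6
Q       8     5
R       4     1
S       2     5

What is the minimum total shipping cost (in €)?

785

A cheapest plan:
  P->Yuma: 75 × €2 = €150
  Q->Yuma: 10 × €8 = €80
  Q->Salem: 45 × €5 = €225
  R->Yuma: 75 × €4 = €300
  S->Yuma: 15 × €2 = €30
Total = 150 + 80 + 225 + 300 + 30 = €785.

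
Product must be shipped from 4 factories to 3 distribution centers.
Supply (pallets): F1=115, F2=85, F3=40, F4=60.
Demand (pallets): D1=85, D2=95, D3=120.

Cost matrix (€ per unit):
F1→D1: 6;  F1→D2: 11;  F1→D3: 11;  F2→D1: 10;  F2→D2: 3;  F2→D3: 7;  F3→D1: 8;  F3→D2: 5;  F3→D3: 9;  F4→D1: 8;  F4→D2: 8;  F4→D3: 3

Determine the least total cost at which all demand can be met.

Optimal allocation:
  F1→D1: 85 × €6 = €510
  F1→D3: 30 × €11 = €330
  F2→D2: 55 × €3 = €165
  F2→D3: 30 × €7 = €210
  F3→D2: 40 × €5 = €200
  F4→D3: 60 × €3 = €180
Total = 510 + 330 + 165 + 210 + 200 + 180 = €1595.
(Supply check: F1 ships 115; F2 ships 85; F3 ships 40; F4 ships 60.)

1595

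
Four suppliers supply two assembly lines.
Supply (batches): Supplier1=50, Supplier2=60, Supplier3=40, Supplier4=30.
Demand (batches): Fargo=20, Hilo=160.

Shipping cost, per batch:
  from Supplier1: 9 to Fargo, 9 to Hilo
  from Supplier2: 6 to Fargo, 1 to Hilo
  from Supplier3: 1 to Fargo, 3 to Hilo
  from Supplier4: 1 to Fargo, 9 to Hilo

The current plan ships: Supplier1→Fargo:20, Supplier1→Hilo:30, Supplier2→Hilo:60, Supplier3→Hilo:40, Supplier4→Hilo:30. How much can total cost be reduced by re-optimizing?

160

Current plan cost = 20·9 + 30·9 + 60·1 + 40·3 + 30·9 = 900.
Optimal plan:
  Supplier1→Hilo: 50 batches
  Supplier2→Hilo: 60 batches
  Supplier3→Hilo: 40 batches
  Supplier4→Fargo: 20 batches
  Supplier4→Hilo: 10 batches
Optimal cost = 740.
Saving = 900 − 740 = 160.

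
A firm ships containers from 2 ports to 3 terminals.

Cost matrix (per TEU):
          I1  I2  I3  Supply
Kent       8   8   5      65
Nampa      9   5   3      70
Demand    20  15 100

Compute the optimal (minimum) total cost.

625

A cheapest plan:
  Kent->I1: 20 × 8 = 160
  Kent->I3: 45 × 5 = 225
  Nampa->I2: 15 × 5 = 75
  Nampa->I3: 55 × 3 = 165
Total = 160 + 225 + 75 + 165 = 625.
(Supply check: Kent ships 65; Nampa ships 70.)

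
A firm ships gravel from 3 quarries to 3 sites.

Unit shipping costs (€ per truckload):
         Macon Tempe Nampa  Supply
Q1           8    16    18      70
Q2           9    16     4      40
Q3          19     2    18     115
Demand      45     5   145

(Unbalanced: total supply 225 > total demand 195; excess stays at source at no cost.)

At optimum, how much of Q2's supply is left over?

An optimal plan:
  Q1->Macon: 45 × €8 = €360
  Q2->Nampa: 40 × €4 = €160
  Q3->Tempe: 5 × €2 = €10
  Q3->Nampa: 105 × €18 = €1890
Total cost = €2420.
Q2 ships 40 of its 40, leaving 0.

0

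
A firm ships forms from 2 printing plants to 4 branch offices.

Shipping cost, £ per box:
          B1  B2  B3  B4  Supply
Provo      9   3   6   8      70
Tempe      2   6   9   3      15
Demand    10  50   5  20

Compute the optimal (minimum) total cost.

335

A cheapest plan:
  Provo→B2: 50 × £3 = £150
  Provo→B3: 5 × £6 = £30
  Provo→B4: 15 × £8 = £120
  Tempe→B1: 10 × £2 = £20
  Tempe→B4: 5 × £3 = £15
Total = 150 + 30 + 120 + 20 + 15 = £335.
(Supply check: Provo ships 70; Tempe ships 15.)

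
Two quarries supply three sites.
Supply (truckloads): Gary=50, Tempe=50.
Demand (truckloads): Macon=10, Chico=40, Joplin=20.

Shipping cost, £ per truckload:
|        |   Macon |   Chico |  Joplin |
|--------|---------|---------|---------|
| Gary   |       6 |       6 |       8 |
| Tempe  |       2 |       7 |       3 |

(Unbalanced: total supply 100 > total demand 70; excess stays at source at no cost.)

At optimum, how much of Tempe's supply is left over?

20

Minimum-cost shipments:
  Gary->Chico: 40 × £6 = £240
  Tempe->Macon: 10 × £2 = £20
  Tempe->Joplin: 20 × £3 = £60
Total cost = £320.
Tempe ships 30 of its 50, leaving 20.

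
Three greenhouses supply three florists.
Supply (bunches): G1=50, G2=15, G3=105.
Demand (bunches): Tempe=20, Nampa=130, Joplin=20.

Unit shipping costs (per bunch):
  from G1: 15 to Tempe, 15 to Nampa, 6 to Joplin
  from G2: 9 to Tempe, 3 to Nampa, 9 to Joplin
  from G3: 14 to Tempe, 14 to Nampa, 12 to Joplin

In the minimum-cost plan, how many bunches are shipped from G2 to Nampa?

15

Optimal shipments:
  G1 to Nampa: 30 × 15 = 450
  G1 to Joplin: 20 × 6 = 120
  G2 to Nampa: 15 × 3 = 45
  G3 to Tempe: 20 × 14 = 280
  G3 to Nampa: 85 × 14 = 1190
Total cost = 2085.
So G2→Nampa carries 15 bunches.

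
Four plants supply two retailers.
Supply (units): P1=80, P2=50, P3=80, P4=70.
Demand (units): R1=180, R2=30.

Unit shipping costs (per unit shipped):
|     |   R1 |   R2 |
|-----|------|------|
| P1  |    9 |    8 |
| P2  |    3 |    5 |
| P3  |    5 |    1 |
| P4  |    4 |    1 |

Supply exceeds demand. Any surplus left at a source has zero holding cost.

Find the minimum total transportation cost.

Optimal allocation:
  P1->R1: 10 × 9 = 90
  P2->R1: 50 × 3 = 150
  P3->R1: 50 × 5 = 250
  P3->R2: 30 × 1 = 30
  P4->R1: 70 × 4 = 280
Total = 90 + 150 + 250 + 30 + 280 = 800.
(Supply check: P1 ships 10; P2 ships 50; P3 ships 80; P4 ships 70.)

800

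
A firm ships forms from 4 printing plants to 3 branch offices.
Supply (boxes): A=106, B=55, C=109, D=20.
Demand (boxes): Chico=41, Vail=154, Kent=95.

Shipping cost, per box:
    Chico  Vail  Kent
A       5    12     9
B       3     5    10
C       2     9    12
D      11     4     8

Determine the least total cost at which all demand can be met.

2036

One minimum-cost allocation:
  A–Vail: 11 × 12 = 132
  A–Kent: 95 × 9 = 855
  B–Vail: 55 × 5 = 275
  C–Chico: 41 × 2 = 82
  C–Vail: 68 × 9 = 612
  D–Vail: 20 × 4 = 80
Total = 132 + 855 + 275 + 82 + 612 + 80 = 2036.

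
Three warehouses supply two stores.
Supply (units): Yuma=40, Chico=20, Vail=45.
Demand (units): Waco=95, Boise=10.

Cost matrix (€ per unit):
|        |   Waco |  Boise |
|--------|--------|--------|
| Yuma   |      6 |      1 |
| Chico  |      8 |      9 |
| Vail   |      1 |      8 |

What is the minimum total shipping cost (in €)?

A cheapest plan:
  Yuma–Waco: 30 × €6 = €180
  Yuma–Boise: 10 × €1 = €10
  Chico–Waco: 20 × €8 = €160
  Vail–Waco: 45 × €1 = €45
Total = 180 + 10 + 160 + 45 = €395.
(Supply check: Yuma ships 40; Chico ships 20; Vail ships 45.)

395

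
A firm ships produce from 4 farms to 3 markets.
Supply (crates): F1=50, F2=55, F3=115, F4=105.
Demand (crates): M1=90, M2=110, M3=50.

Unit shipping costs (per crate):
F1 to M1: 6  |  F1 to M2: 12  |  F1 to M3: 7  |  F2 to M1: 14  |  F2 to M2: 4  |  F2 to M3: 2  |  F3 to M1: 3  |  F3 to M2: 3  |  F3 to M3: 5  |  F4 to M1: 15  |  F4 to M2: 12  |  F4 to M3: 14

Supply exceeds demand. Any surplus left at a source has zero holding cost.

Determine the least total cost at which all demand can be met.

Optimal allocation:
  F1–M1: 50 crates
  F2–M2: 5 crates
  F2–M3: 50 crates
  F3–M1: 40 crates
  F3–M2: 75 crates
  F4–M2: 30 crates
Total cost = 1125.
(Supply check: F1 ships 50; F2 ships 55; F3 ships 115; F4 ships 30.)

1125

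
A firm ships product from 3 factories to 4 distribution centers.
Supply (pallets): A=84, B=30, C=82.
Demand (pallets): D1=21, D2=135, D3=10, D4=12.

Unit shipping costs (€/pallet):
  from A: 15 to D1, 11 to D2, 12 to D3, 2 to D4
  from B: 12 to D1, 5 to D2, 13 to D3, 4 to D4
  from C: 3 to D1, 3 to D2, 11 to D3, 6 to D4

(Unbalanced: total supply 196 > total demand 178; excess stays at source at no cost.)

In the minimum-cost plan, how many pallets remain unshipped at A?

Minimum-cost shipments:
  A→D2: 44 × €11 = €484
  A→D3: 10 × €12 = €120
  A→D4: 12 × €2 = €24
  B→D2: 30 × €5 = €150
  C→D1: 21 × €3 = €63
  C→D2: 61 × €3 = €183
Total cost = €1024.
A ships 66 of its 84, leaving 18.

18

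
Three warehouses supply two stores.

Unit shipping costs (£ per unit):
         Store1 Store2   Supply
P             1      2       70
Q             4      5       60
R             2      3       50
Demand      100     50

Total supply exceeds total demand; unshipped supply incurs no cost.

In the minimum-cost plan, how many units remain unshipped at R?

0

An optimal plan:
  P–Store1: 20 × £1 = £20
  P–Store2: 50 × £2 = £100
  Q–Store1: 30 × £4 = £120
  R–Store1: 50 × £2 = £100
Total cost = £340.
R ships 50 of its 50, leaving 0.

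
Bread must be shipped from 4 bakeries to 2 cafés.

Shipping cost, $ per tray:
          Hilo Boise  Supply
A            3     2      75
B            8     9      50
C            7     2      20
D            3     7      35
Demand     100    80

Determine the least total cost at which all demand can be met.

710

An optimal shipping plan:
  A to Hilo: 15 × $3 = $45
  A to Boise: 60 × $2 = $120
  B to Hilo: 50 × $8 = $400
  C to Boise: 20 × $2 = $40
  D to Hilo: 35 × $3 = $105
Total = 45 + 120 + 400 + 40 + 105 = $710.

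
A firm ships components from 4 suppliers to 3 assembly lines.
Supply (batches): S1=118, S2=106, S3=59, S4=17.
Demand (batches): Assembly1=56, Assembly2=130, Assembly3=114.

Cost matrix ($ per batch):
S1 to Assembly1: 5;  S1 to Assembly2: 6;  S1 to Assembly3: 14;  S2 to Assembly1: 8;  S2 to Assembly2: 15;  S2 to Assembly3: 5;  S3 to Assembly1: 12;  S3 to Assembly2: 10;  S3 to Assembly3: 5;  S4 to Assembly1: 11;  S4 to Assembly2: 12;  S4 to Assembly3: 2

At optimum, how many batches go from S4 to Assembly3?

The minimum-cost plan:
  S1 to Assembly2: 118 × $6 = $708
  S2 to Assembly1: 56 × $8 = $448
  S2 to Assembly3: 50 × $5 = $250
  S3 to Assembly2: 12 × $10 = $120
  S3 to Assembly3: 47 × $5 = $235
  S4 to Assembly3: 17 × $2 = $34
Total cost = $1795.
So S4→Assembly3 carries 17 batches.

17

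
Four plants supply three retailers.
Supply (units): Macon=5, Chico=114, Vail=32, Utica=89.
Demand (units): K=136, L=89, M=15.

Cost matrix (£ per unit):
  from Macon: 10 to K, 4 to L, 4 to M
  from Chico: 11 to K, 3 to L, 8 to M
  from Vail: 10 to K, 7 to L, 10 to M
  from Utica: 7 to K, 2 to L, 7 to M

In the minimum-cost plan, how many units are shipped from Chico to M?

The minimum-cost plan:
  Macon–M: 5 × £4 = £20
  Chico–K: 15 × £11 = £165
  Chico–L: 89 × £3 = £267
  Chico–M: 10 × £8 = £80
  Vail–K: 32 × £10 = £320
  Utica–K: 89 × £7 = £623
Total cost = £1475.
So Chico→M carries 10 units.

10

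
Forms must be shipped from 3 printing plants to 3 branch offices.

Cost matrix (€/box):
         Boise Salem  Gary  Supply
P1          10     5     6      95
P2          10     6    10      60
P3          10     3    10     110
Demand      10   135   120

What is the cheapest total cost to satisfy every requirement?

One minimum-cost allocation:
  P1→Gary: 95 × €6 = €570
  P2→Boise: 10 × €10 = €100
  P2→Salem: 25 × €6 = €150
  P2→Gary: 25 × €10 = €250
  P3→Salem: 110 × €3 = €330
Total = 570 + 100 + 150 + 250 + 330 = €1400.

1400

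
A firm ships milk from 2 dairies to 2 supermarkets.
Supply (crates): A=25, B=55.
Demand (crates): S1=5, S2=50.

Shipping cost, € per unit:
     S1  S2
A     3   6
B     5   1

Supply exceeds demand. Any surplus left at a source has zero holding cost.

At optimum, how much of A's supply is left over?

Minimum-cost shipments:
  A->S1: 5 × €3 = €15
  B->S2: 50 × €1 = €50
Total cost = €65.
A ships 5 of its 25, leaving 20.

20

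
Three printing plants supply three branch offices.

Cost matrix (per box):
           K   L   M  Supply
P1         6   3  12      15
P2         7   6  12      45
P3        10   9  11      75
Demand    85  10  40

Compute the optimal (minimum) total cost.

1165

One minimum-cost allocation:
  P1→K: 5 × 6 = 30
  P1→L: 10 × 3 = 30
  P2→K: 45 × 7 = 315
  P3→K: 35 × 10 = 350
  P3→M: 40 × 11 = 440
Total = 30 + 30 + 315 + 350 + 440 = 1165.
(Supply check: P1 ships 15; P2 ships 45; P3 ships 75.)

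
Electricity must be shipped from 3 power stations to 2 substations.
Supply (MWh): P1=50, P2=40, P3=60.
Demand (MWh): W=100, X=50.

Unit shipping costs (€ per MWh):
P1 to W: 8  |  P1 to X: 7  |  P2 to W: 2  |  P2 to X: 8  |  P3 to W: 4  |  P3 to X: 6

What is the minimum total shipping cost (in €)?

670

An optimal shipping plan:
  P1→X: 50 × €7 = €350
  P2→W: 40 × €2 = €80
  P3→W: 60 × €4 = €240
Total = 350 + 80 + 240 = €670.
(Supply check: P1 ships 50; P2 ships 40; P3 ships 60.)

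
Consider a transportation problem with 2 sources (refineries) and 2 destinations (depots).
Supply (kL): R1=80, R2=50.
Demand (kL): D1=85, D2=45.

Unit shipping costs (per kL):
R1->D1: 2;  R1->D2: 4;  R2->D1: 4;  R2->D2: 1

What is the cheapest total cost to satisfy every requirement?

225

Optimal allocation:
  R1–D1: 80 × 2 = 160
  R2–D1: 5 × 4 = 20
  R2–D2: 45 × 1 = 45
Total = 160 + 20 + 45 = 225.
(Supply check: R1 ships 80; R2 ships 50.)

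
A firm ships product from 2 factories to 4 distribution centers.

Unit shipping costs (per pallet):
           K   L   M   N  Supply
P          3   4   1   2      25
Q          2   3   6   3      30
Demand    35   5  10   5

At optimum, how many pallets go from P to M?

10

Optimal shipments:
  P–K: 5 × 3 = 15
  P–L: 5 × 4 = 20
  P–M: 10 × 1 = 10
  P–N: 5 × 2 = 10
  Q–K: 30 × 2 = 60
Total cost = 115.
So P→M carries 10 pallets.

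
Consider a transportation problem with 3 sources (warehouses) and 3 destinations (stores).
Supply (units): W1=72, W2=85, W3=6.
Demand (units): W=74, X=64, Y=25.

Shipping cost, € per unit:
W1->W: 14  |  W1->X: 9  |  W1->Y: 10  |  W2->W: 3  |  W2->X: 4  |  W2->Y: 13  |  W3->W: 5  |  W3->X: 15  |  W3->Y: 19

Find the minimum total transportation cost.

975

Optimal allocation:
  W1 to X: 47 × €9 = €423
  W1 to Y: 25 × €10 = €250
  W2 to W: 68 × €3 = €204
  W2 to X: 17 × €4 = €68
  W3 to W: 6 × €5 = €30
Total = 423 + 250 + 204 + 68 + 30 = €975.
(Supply check: W1 ships 72; W2 ships 85; W3 ships 6.)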